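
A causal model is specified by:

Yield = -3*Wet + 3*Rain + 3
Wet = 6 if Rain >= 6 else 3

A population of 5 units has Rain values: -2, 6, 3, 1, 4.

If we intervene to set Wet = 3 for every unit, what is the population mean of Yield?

1.2

Under do(Wet=3), Wet's equation is replaced by Wet=3 for every unit. Per-unit Yield: -12, 12, 3, -3, 6. Mean = 1.2.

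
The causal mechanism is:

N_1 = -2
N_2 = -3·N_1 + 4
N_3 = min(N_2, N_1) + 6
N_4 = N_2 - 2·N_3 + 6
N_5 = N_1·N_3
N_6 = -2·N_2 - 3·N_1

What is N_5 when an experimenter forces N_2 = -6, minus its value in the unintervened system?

8

do(N_2=-6) replaces the equation N_2 = -3·N_1 + 4 with the constant N_2 = -6.
N_3 = min(N_2, N_1) + 6  [with N_2=-6, N_1=-2]  = 0
N_5 = N_1·N_3  [with N_1=-2, N_3=0]  = 0
Without intervention: N_2 = -3·N_1 + 4  [with N_1=-2]  = 10; N_3 = min(N_2, N_1) + 6  [with N_2=10, N_1=-2]  = 4; N_5 = N_1·N_3  [with N_1=-2, N_3=4]  = -8.
Change = 0 − (-8) = 8.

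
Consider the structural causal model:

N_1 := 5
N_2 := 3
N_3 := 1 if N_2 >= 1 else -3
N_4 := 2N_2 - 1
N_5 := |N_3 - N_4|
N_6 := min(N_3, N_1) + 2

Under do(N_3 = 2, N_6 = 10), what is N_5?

3

The joint intervention fixes N_3 = 2, N_6 = 10, removing each variable's own equation.
N_4 = 2N_2 - 1  [with N_2=3]  = 5
N_5 = |N_3 - N_4|  [with N_3=2, N_4=5]  = 3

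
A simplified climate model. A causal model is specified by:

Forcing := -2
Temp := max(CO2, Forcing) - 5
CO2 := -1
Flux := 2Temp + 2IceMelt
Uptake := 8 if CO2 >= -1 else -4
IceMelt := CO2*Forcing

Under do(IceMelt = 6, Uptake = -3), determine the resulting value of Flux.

Setting IceMelt = 6, Uptake = -3 by intervention discards those variables' equations.
Temp = max(CO2, Forcing) - 5  [with CO2=-1, Forcing=-2]  = -6
Flux = 2Temp + 2IceMelt  [with Temp=-6, IceMelt=6]  = 0

0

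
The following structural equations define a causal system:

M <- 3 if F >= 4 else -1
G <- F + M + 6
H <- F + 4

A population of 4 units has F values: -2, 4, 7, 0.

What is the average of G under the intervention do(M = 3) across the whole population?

11.25

The intervention sets M=3 in all 4 units regardless of F. Recomputing G per unit gives 7, 13, 16, 9; average 11.25.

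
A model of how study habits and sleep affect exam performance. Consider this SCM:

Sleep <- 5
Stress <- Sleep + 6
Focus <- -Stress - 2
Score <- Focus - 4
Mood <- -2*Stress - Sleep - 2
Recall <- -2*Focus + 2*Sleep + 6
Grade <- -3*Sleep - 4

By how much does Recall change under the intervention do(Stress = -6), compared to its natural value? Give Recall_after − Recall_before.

Under do(Stress=-6), the mechanism Stress <- Sleep + 6 is discarded; Stress is fixed at -6.
Focus = -Stress - 2  [with Stress=-6]  = 4
Recall = -2*Focus + 2*Sleep + 6  [with Focus=4, Sleep=5]  = 8
Without intervention: Stress = Sleep + 6  [with Sleep=5]  = 11; Focus = -Stress - 2  [with Stress=11]  = -13; Recall = -2*Focus + 2*Sleep + 6  [with Focus=-13, Sleep=5]  = 42.
Change = 8 − 42 = -34.

-34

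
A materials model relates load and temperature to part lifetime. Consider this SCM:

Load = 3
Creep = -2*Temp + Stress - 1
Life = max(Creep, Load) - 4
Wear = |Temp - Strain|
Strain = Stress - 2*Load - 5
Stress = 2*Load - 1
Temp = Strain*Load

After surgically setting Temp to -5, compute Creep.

Intervening sets Temp = -5 and removes its equation (Temp = Strain*Load).
Stress = 2*Load - 1  [with Load=3]  = 5
Creep = -2*Temp + Stress - 1  [with Temp=-5, Stress=5]  = 14

14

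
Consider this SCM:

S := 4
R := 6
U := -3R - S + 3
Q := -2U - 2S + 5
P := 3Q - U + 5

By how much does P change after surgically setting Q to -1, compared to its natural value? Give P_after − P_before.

Intervening sets Q = -1 and removes its equation (Q := -2U - 2S + 5).
U = -3R - S + 3  [with R=6, S=4]  = -19
P = 3Q - U + 5  [with Q=-1, U=-19]  = 21
Without intervention: U = -3R - S + 3  [with R=6, S=4]  = -19; Q = -2U - 2S + 5  [with U=-19, S=4]  = 35; P = 3Q - U + 5  [with Q=35, U=-19]  = 129.
Change = 21 − 129 = -108.

-108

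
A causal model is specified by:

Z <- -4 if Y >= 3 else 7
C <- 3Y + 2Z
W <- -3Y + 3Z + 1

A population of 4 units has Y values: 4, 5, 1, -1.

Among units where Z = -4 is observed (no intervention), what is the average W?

E[W|Z=-4] averages over only the 2 units with Z=-4 (Y = 4, 5): W = -23, -26, mean -24.5.

-24.5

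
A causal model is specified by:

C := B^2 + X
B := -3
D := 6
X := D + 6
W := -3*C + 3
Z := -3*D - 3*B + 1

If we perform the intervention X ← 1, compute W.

-27

Under do(X=1), the mechanism X := D + 6 is discarded; X is fixed at 1.
C = B^2 + X  [with B=-3, X=1]  = 10
W = -3*C + 3  [with C=10]  = -27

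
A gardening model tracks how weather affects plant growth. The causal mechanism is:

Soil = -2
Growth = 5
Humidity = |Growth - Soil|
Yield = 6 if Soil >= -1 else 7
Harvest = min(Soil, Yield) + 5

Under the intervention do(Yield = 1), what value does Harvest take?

Intervening sets Yield = 1 and removes its equation (Yield = 6 if Soil >= -1 else 7).
Harvest = min(Soil, Yield) + 5  [with Soil=-2, Yield=1]  = 3

3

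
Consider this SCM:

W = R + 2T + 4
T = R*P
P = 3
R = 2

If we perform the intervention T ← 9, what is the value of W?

The intervention breaks the incoming arrows to T: T = R*P no longer applies, and T = 9.
W = R + 2T + 4  [with R=2, T=9]  = 24

24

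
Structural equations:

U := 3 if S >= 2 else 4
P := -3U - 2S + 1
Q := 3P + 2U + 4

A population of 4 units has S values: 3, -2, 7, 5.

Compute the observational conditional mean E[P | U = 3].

E[P|U=3] averages over only the 3 units with U=3 (S = 3, 7, 5): P = -14, -22, -18, mean -18.

-18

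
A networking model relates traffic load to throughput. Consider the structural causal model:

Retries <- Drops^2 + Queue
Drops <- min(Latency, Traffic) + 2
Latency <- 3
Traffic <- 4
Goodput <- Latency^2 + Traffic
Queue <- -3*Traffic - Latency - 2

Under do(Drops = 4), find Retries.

-1

Intervening sets Drops = 4 and removes its equation (Drops <- min(Latency, Traffic) + 2).
Queue = -3*Traffic - Latency - 2  [with Traffic=4, Latency=3]  = -17
Retries = Drops^2 + Queue  [with Drops=4, Queue=-17]  = -1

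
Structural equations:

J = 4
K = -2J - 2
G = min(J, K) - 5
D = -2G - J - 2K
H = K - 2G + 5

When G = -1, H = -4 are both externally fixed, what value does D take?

18

The joint intervention fixes G = -1, H = -4, removing each variable's own equation.
K = -2J - 2  [with J=4]  = -10
D = -2G - J - 2K  [with G=-1, J=4, K=-10]  = 18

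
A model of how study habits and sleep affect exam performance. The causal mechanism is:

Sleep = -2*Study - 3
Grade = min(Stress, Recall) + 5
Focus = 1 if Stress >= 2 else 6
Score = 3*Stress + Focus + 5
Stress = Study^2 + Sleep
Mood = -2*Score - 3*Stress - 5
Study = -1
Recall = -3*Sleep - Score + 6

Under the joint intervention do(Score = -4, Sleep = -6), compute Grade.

Under do(Score = -4, Sleep = -6), each intervened variable's structural equation is replaced by its fixed value.
Stress = Study^2 + Sleep  [with Study=-1, Sleep=-6]  = -5
Recall = -3*Sleep - Score + 6  [with Sleep=-6, Score=-4]  = 28
Grade = min(Stress, Recall) + 5  [with Stress=-5, Recall=28]  = 0

0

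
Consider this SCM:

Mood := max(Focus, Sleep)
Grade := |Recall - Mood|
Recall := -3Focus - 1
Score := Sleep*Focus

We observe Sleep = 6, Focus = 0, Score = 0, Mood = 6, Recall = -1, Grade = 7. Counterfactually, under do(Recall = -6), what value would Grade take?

12

The intervention breaks the incoming arrows to Recall: Recall := -3Focus - 1 no longer applies, and Recall = -6.
Mood = max(Focus, Sleep)  [with Focus=0, Sleep=6]  = 6
Grade = |Recall - Mood|  [with Recall=-6, Mood=6]  = 12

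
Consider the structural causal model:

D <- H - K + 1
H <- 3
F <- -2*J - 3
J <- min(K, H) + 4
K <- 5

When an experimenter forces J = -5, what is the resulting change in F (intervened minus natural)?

Intervening sets J = -5 and removes its equation (J <- min(K, H) + 4).
F = -2*J - 3  [with J=-5]  = 7
Without intervention: J = min(K, H) + 4  [with K=5, H=3]  = 7; F = -2*J - 3  [with J=7]  = -17.
Change = 7 − (-17) = 24.

24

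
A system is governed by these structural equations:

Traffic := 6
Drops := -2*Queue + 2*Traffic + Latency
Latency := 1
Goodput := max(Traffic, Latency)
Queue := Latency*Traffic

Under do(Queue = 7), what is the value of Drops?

-1

The intervention breaks the incoming arrows to Queue: Queue := Latency*Traffic no longer applies, and Queue = 7.
Drops = -2*Queue + 2*Traffic + Latency  [with Queue=7, Traffic=6, Latency=1]  = -1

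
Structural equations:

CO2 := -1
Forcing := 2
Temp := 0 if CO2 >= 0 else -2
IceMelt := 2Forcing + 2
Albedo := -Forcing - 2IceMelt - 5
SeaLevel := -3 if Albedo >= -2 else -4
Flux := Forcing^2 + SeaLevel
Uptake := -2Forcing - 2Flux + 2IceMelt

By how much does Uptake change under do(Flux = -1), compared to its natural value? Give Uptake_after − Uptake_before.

2

do(Flux=-1) replaces the equation Flux := Forcing^2 + SeaLevel with the constant Flux = -1.
IceMelt = 2Forcing + 2  [with Forcing=2]  = 6
Uptake = -2Forcing - 2Flux + 2IceMelt  [with Forcing=2, Flux=-1, IceMelt=6]  = 10
Without intervention: IceMelt = 2Forcing + 2  [with Forcing=2]  = 6; Albedo = -Forcing - 2IceMelt - 5  [with Forcing=2, IceMelt=6]  = -19; SeaLevel = -3 if Albedo >= -2 else -4  [with Albedo=-19]  = -4; Flux = Forcing^2 + SeaLevel  [with Forcing=2, SeaLevel=-4]  = 0; Uptake = -2Forcing - 2Flux + 2IceMelt  [with Forcing=2, Flux=0, IceMelt=6]  = 8.
Change = 10 − 8 = 2.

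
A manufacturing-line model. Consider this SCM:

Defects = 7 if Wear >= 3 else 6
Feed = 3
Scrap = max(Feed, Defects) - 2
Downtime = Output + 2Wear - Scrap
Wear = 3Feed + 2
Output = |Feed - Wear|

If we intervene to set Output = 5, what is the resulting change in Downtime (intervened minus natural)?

The intervention breaks the incoming arrows to Output: Output = |Feed - Wear| no longer applies, and Output = 5.
Wear = 3Feed + 2  [with Feed=3]  = 11
Defects = 7 if Wear >= 3 else 6  [with Wear=11]  = 7
Scrap = max(Feed, Defects) - 2  [with Feed=3, Defects=7]  = 5
Downtime = Output + 2Wear - Scrap  [with Output=5, Wear=11, Scrap=5]  = 22
Without intervention: Wear = 3Feed + 2  [with Feed=3]  = 11; Defects = 7 if Wear >= 3 else 6  [with Wear=11]  = 7; Scrap = max(Feed, Defects) - 2  [with Feed=3, Defects=7]  = 5; Output = |Feed - Wear|  [with Feed=3, Wear=11]  = 8; Downtime = Output + 2Wear - Scrap  [with Output=8, Wear=11, Scrap=5]  = 25.
Change = 22 − 25 = -3.

-3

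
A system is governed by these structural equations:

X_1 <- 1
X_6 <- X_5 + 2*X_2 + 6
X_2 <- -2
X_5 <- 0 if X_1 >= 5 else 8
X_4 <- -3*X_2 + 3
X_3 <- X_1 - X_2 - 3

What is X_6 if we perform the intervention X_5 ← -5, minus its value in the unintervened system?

-13

The intervention breaks the incoming arrows to X_5: X_5 <- 0 if X_1 >= 5 else 8 no longer applies, and X_5 = -5.
X_6 = X_5 + 2*X_2 + 6  [with X_5=-5, X_2=-2]  = -3
Without intervention: X_5 = 0 if X_1 >= 5 else 8  [with X_1=1]  = 8; X_6 = X_5 + 2*X_2 + 6  [with X_5=8, X_2=-2]  = 10.
Change = -3 − 10 = -13.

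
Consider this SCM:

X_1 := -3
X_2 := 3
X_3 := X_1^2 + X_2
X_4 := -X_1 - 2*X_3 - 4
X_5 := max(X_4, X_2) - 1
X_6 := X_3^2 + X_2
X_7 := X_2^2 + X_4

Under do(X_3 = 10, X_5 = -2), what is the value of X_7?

-12

Under do(X_3 = 10, X_5 = -2), each intervened variable's structural equation is replaced by its fixed value.
X_4 = -X_1 - 2*X_3 - 4  [with X_1=-3, X_3=10]  = -21
X_7 = X_2^2 + X_4  [with X_2=3, X_4=-21]  = -12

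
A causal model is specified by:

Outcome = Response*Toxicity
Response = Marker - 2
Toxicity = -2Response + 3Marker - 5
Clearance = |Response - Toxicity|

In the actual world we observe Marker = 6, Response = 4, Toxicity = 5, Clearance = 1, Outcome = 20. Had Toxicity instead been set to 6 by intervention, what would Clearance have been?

2

The intervention breaks the incoming arrows to Toxicity: Toxicity = -2Response + 3Marker - 5 no longer applies, and Toxicity = 6.
Response = Marker - 2  [with Marker=6]  = 4
Clearance = |Response - Toxicity|  [with Response=4, Toxicity=6]  = 2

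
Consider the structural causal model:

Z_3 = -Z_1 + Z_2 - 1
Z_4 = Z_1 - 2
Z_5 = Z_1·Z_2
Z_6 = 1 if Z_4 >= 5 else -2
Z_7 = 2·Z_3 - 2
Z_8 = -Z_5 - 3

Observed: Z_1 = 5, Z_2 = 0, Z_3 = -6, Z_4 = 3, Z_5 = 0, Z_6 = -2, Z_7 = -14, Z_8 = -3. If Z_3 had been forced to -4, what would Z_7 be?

The intervention breaks the incoming arrows to Z_3: Z_3 = -Z_1 + Z_2 - 1 no longer applies, and Z_3 = -4.
Z_7 = 2·Z_3 - 2  [with Z_3=-4]  = -10

-10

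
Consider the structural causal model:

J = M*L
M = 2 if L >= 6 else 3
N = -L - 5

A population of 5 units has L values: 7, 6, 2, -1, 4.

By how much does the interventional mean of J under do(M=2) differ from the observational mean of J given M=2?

Under do(M=2), M's equation is replaced by M=2 for every unit. Per-unit J: 14, 12, 4, -2, 8. Mean = 7.2.
Observing M=2 restricts to units where M's equation naturally yields 2: L ∈ {7, 6}. In that subpopulation J = 14, 12, mean 13.
Difference = 7.2 − 13 = -5.8.

-5.8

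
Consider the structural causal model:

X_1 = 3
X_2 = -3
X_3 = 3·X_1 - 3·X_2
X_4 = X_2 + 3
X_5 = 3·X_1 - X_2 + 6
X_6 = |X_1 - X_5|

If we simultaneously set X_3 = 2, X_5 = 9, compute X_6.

Setting X_3 = 2, X_5 = 9 by intervention discards those variables' equations.
X_6 = |X_1 - X_5|  [with X_1=3, X_5=9]  = 6

6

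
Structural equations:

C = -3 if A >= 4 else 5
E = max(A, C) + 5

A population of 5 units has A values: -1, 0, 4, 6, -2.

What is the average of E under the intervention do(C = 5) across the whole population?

The intervention sets C=5 in all 5 units regardless of A. Recomputing E per unit gives 10, 10, 10, 11, 10; average 10.2.

10.2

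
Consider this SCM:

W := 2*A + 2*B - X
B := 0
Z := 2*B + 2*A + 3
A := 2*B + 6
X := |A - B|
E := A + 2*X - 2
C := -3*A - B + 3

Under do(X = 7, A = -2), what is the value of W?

-11

Under do(X = 7, A = -2), each intervened variable's structural equation is replaced by its fixed value.
W = 2*A + 2*B - X  [with A=-2, B=0, X=7]  = -11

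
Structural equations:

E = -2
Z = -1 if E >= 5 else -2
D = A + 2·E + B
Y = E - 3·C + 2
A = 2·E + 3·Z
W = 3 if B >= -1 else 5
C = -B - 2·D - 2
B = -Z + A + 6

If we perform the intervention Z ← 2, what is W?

do(Z=2) replaces the equation Z = -1 if E >= 5 else -2 with the constant Z = 2.
A = 2·E + 3·Z  [with E=-2, Z=2]  = 2
B = -Z + A + 6  [with Z=2, A=2]  = 6
W = 3 if B >= -1 else 5  [with B=6]  = 3

3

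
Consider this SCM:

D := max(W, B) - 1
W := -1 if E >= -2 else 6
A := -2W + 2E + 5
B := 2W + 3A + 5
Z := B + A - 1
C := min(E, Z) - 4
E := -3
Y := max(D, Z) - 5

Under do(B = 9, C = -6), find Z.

-5

Setting B = 9, C = -6 by intervention discards those variables' equations.
W = -1 if E >= -2 else 6  [with E=-3]  = 6
A = -2W + 2E + 5  [with W=6, E=-3]  = -13
Z = B + A - 1  [with B=9, A=-13]  = -5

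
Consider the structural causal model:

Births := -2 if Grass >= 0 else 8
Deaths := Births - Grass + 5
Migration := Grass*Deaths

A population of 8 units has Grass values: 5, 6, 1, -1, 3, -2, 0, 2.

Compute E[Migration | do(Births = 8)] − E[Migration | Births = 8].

Every unit gets Births=8 under the intervention. Migration values become 40, 42, 12, -14, 30, -30, 0, 22; E[Migration|do(Births=8)] = 12.75.
E[Migration|Births=8] averages over only the 2 units with Births=8 (Grass = -1, -2): Migration = -14, -30, mean -22.
Difference = 12.75 − (-22) = 34.75.

34.75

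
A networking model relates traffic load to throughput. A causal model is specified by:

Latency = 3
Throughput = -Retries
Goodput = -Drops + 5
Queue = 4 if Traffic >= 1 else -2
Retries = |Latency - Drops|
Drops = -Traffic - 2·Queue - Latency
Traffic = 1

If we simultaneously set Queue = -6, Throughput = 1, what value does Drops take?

Setting Queue = -6, Throughput = 1 by intervention discards those variables' equations.
Drops = -Traffic - 2·Queue - Latency  [with Traffic=1, Queue=-6, Latency=3]  = 8

8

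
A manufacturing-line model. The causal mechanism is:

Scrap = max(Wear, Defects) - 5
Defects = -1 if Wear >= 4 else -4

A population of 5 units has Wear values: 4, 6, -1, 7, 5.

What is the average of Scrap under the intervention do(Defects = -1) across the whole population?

-0.8

Every unit gets Defects=-1 under the intervention. Scrap values become -1, 1, -6, 2, 0; E[Scrap|do(Defects=-1)] = -0.8.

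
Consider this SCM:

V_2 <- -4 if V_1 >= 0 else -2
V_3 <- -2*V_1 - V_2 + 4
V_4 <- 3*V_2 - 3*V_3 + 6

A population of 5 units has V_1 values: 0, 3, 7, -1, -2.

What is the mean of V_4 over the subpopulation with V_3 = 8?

Observing V_3=8 restricts to units where V_3's equation naturally yields 8: V_1 ∈ {0, -1}. In that subpopulation V_4 = -30, -24, mean -27.

-27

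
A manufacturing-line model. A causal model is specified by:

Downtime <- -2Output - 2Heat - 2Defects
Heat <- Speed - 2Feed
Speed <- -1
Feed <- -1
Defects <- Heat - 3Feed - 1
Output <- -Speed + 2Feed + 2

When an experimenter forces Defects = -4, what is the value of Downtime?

4

Under do(Defects=-4), the mechanism Defects <- Heat - 3Feed - 1 is discarded; Defects is fixed at -4.
Heat = Speed - 2Feed  [with Speed=-1, Feed=-1]  = 1
Output = -Speed + 2Feed + 2  [with Speed=-1, Feed=-1]  = 1
Downtime = -2Output - 2Heat - 2Defects  [with Output=1, Heat=1, Defects=-4]  = 4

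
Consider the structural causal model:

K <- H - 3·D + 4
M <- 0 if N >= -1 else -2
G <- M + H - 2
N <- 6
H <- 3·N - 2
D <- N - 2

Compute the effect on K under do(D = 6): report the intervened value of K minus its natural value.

-6

The intervention breaks the incoming arrows to D: D <- N - 2 no longer applies, and D = 6.
H = 3·N - 2  [with N=6]  = 16
K = H - 3·D + 4  [with H=16, D=6]  = 2
Without intervention: H = 3·N - 2  [with N=6]  = 16; D = N - 2  [with N=6]  = 4; K = H - 3·D + 4  [with H=16, D=4]  = 8.
Change = 2 − 8 = -6.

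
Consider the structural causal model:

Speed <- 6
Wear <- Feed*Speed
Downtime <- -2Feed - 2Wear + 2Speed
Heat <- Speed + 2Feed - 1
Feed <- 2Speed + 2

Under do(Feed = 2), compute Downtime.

-16

do(Feed=2) replaces the equation Feed <- 2Speed + 2 with the constant Feed = 2.
Wear = Feed*Speed  [with Feed=2, Speed=6]  = 12
Downtime = -2Feed - 2Wear + 2Speed  [with Feed=2, Wear=12, Speed=6]  = -16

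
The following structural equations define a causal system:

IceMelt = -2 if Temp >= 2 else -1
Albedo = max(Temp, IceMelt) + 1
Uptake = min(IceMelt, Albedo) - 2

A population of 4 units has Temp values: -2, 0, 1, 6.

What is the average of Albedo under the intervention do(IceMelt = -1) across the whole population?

The intervention sets IceMelt=-1 in all 4 units regardless of Temp. Recomputing Albedo per unit gives 0, 1, 2, 7; average 2.5.

2.5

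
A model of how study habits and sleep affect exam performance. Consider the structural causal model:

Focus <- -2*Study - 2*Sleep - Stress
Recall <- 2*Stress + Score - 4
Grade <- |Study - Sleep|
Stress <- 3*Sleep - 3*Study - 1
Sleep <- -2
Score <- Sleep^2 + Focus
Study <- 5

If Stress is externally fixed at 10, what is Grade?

7

The intervention breaks the incoming arrows to Stress: Stress <- 3*Sleep - 3*Study - 1 no longer applies, and Stress = 10.
Grade is not downstream of the intervention, so its value is determined by the original equations.
Grade = |Study - Sleep|  [with Study=5, Sleep=-2]  = 7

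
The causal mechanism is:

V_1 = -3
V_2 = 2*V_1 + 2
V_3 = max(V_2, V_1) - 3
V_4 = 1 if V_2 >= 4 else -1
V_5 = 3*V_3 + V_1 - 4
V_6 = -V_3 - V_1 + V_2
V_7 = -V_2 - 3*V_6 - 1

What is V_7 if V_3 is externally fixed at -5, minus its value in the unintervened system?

3

The intervention breaks the incoming arrows to V_3: V_3 = max(V_2, V_1) - 3 no longer applies, and V_3 = -5.
V_2 = 2*V_1 + 2  [with V_1=-3]  = -4
V_6 = -V_3 - V_1 + V_2  [with V_3=-5, V_1=-3, V_2=-4]  = 4
V_7 = -V_2 - 3*V_6 - 1  [with V_2=-4, V_6=4]  = -9
Without intervention: V_2 = 2*V_1 + 2  [with V_1=-3]  = -4; V_3 = max(V_2, V_1) - 3  [with V_2=-4, V_1=-3]  = -6; V_6 = -V_3 - V_1 + V_2  [with V_3=-6, V_1=-3, V_2=-4]  = 5; V_7 = -V_2 - 3*V_6 - 1  [with V_2=-4, V_6=5]  = -12.
Change = -9 − (-12) = 3.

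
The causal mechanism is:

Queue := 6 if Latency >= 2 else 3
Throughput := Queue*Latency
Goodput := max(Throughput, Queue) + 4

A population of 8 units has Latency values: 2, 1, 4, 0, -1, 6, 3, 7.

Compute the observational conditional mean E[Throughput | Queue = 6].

Conditioning on Queue=6 selects the 5 unit(s) with Latency ∈ {2, 4, 6, 3, 7}. Their Throughput values: 12, 24, 36, 18, 42. Mean = 26.4.

26.4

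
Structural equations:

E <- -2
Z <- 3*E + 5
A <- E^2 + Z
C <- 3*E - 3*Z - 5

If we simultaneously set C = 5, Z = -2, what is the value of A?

Setting C = 5, Z = -2 by intervention discards those variables' equations.
A = E^2 + Z  [with E=-2, Z=-2]  = 2

2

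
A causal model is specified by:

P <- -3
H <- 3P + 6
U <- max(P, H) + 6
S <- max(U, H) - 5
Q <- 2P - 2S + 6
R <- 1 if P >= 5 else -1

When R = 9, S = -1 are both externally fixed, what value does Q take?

2

Setting R = 9, S = -1 by intervention discards those variables' equations.
Q = 2P - 2S + 6  [with P=-3, S=-1]  = 2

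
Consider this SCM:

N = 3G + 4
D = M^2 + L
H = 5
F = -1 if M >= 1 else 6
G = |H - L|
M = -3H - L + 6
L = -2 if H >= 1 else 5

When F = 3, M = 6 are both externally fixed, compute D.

34

The joint intervention fixes F = 3, M = 6, removing each variable's own equation.
L = -2 if H >= 1 else 5  [with H=5]  = -2
D = M^2 + L  [with M=6, L=-2]  = 34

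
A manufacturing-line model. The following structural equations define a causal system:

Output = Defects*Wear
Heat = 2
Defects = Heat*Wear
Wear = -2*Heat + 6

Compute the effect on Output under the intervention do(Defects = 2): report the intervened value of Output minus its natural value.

The intervention breaks the incoming arrows to Defects: Defects = Heat*Wear no longer applies, and Defects = 2.
Wear = -2*Heat + 6  [with Heat=2]  = 2
Output = Defects*Wear  [with Defects=2, Wear=2]  = 4
Without intervention: Wear = -2*Heat + 6  [with Heat=2]  = 2; Defects = Heat*Wear  [with Heat=2, Wear=2]  = 4; Output = Defects*Wear  [with Defects=4, Wear=2]  = 8.
Change = 4 − 8 = -4.

-4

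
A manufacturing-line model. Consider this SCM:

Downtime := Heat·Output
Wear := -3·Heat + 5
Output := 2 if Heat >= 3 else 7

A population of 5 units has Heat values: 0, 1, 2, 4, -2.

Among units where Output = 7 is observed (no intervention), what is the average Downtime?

E[Downtime|Output=7] averages over only the 4 units with Output=7 (Heat = 0, 1, 2, -2): Downtime = 0, 7, 14, -14, mean 1.75.

1.75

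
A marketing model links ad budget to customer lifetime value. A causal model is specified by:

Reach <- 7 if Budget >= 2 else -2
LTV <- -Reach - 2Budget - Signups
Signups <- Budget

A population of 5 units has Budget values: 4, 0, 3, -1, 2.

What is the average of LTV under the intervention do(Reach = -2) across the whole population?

The intervention sets Reach=-2 in all 5 units regardless of Budget. Recomputing LTV per unit gives -10, 2, -7, 5, -4; average -2.8.

-2.8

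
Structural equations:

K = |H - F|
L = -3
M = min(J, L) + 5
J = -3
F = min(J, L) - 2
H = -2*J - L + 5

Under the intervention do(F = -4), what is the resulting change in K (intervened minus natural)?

-1

The intervention breaks the incoming arrows to F: F = min(J, L) - 2 no longer applies, and F = -4.
H = -2*J - L + 5  [with J=-3, L=-3]  = 14
K = |H - F|  [with H=14, F=-4]  = 18
Without intervention: H = -2*J - L + 5  [with J=-3, L=-3]  = 14; F = min(J, L) - 2  [with J=-3, L=-3]  = -5; K = |H - F|  [with H=14, F=-5]  = 19.
Change = 18 − 19 = -1.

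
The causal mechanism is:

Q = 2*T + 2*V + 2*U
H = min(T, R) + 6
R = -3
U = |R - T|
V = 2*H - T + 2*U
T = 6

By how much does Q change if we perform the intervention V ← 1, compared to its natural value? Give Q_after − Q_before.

The intervention breaks the incoming arrows to V: V = 2*H - T + 2*U no longer applies, and V = 1.
U = |R - T|  [with R=-3, T=6]  = 9
Q = 2*T + 2*V + 2*U  [with T=6, V=1, U=9]  = 32
Without intervention: H = min(T, R) + 6  [with T=6, R=-3]  = 3; U = |R - T|  [with R=-3, T=6]  = 9; V = 2*H - T + 2*U  [with H=3, T=6, U=9]  = 18; Q = 2*T + 2*V + 2*U  [with T=6, V=18, U=9]  = 66.
Change = 32 − 66 = -34.

-34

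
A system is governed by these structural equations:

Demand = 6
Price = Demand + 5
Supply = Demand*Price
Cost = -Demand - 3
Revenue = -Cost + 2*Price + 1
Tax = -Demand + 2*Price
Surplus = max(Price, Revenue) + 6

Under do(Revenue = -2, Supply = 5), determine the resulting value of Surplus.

17

The joint intervention fixes Revenue = -2, Supply = 5, removing each variable's own equation.
Price = Demand + 5  [with Demand=6]  = 11
Surplus = max(Price, Revenue) + 6  [with Price=11, Revenue=-2]  = 17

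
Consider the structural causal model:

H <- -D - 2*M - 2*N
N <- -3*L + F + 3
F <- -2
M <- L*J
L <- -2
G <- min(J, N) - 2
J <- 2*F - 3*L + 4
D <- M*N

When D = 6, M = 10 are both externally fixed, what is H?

-40

Under do(D = 6, M = 10), each intervened variable's structural equation is replaced by its fixed value.
N = -3*L + F + 3  [with L=-2, F=-2]  = 7
H = -D - 2*M - 2*N  [with D=6, M=10, N=7]  = -40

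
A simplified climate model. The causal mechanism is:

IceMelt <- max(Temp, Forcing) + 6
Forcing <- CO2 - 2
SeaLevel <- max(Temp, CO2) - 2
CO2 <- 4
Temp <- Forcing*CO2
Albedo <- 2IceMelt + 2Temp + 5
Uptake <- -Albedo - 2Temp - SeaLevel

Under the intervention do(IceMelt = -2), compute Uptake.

-39

The intervention breaks the incoming arrows to IceMelt: IceMelt <- max(Temp, Forcing) + 6 no longer applies, and IceMelt = -2.
Forcing = CO2 - 2  [with CO2=4]  = 2
Temp = Forcing*CO2  [with Forcing=2, CO2=4]  = 8
Albedo = 2IceMelt + 2Temp + 5  [with IceMelt=-2, Temp=8]  = 17
SeaLevel = max(Temp, CO2) - 2  [with Temp=8, CO2=4]  = 6
Uptake = -Albedo - 2Temp - SeaLevel  [with Albedo=17, Temp=8, SeaLevel=6]  = -39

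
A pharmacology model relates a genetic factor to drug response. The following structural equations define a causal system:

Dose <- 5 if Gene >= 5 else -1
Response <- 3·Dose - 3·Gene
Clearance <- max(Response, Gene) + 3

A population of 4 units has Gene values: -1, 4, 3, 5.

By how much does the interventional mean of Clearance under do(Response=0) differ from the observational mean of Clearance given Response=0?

do(Response=0) breaks Response's dependence on Gene. With Response=0 fixed, Clearance across the units is 3, 7, 6, 8, mean 6.
E[Clearance|Response=0] averages over only the 2 units with Response=0 (Gene = -1, 5): Clearance = 3, 8, mean 5.5.
Difference = 6 − 5.5 = 0.5.

0.5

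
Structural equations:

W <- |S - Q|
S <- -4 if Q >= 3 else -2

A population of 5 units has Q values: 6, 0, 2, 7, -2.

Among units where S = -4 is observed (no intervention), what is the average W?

Observing S=-4 restricts to units where S's equation naturally yields -4: Q ∈ {6, 7}. In that subpopulation W = 10, 11, mean 10.5.

10.5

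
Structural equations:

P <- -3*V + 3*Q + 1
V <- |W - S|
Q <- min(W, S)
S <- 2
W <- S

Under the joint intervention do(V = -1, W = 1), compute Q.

1

The joint intervention fixes V = -1, W = 1, removing each variable's own equation.
Q = min(W, S)  [with W=1, S=2]  = 1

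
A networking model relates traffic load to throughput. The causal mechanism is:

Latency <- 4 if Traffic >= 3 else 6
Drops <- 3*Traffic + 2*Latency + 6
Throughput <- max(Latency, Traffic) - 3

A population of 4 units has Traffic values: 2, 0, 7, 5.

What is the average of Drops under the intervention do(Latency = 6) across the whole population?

28.5

Every unit gets Latency=6 under the intervention. Drops values become 24, 18, 39, 33; E[Drops|do(Latency=6)] = 28.5.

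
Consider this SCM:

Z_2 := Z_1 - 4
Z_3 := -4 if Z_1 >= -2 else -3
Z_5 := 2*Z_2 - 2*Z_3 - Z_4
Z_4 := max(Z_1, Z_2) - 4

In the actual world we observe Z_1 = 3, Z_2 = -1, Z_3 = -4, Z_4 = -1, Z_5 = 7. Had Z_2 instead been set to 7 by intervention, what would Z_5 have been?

19

do(Z_2=7) replaces the equation Z_2 := Z_1 - 4 with the constant Z_2 = 7.
Z_3 = -4 if Z_1 >= -2 else -3  [with Z_1=3]  = -4
Z_4 = max(Z_1, Z_2) - 4  [with Z_1=3, Z_2=7]  = 3
Z_5 = 2*Z_2 - 2*Z_3 - Z_4  [with Z_2=7, Z_3=-4, Z_4=3]  = 19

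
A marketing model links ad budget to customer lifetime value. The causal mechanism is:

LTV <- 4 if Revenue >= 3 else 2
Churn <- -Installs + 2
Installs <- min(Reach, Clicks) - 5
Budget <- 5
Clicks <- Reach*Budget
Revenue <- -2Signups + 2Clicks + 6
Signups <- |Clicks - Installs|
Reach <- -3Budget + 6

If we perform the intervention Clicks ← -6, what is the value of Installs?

-14

The intervention breaks the incoming arrows to Clicks: Clicks <- Reach*Budget no longer applies, and Clicks = -6.
Reach = -3Budget + 6  [with Budget=5]  = -9
Installs = min(Reach, Clicks) - 5  [with Reach=-9, Clicks=-6]  = -14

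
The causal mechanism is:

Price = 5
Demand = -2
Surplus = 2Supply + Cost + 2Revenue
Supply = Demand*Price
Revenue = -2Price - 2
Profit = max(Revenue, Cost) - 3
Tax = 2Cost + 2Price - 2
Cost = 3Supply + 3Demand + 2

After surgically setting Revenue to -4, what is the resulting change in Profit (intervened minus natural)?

8

Under do(Revenue=-4), the mechanism Revenue = -2Price - 2 is discarded; Revenue is fixed at -4.
Supply = Demand*Price  [with Demand=-2, Price=5]  = -10
Cost = 3Supply + 3Demand + 2  [with Supply=-10, Demand=-2]  = -34
Profit = max(Revenue, Cost) - 3  [with Revenue=-4, Cost=-34]  = -7
Without intervention: Supply = Demand*Price  [with Demand=-2, Price=5]  = -10; Cost = 3Supply + 3Demand + 2  [with Supply=-10, Demand=-2]  = -34; Revenue = -2Price - 2  [with Price=5]  = -12; Profit = max(Revenue, Cost) - 3  [with Revenue=-12, Cost=-34]  = -15.
Change = -7 − (-15) = 8.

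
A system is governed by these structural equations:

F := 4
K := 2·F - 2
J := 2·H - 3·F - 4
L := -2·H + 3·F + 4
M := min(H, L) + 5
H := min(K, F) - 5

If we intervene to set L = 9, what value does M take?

4

Intervening sets L = 9 and removes its equation (L := -2·H + 3·F + 4).
K = 2·F - 2  [with F=4]  = 6
H = min(K, F) - 5  [with K=6, F=4]  = -1
M = min(H, L) + 5  [with H=-1, L=9]  = 4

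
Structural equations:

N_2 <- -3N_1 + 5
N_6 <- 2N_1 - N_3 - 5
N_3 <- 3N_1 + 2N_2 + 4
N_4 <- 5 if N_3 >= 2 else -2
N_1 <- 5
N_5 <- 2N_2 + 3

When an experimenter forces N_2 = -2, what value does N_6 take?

-10

Under do(N_2=-2), the mechanism N_2 <- -3N_1 + 5 is discarded; N_2 is fixed at -2.
N_3 = 3N_1 + 2N_2 + 4  [with N_1=5, N_2=-2]  = 15
N_6 = 2N_1 - N_3 - 5  [with N_1=5, N_3=15]  = -10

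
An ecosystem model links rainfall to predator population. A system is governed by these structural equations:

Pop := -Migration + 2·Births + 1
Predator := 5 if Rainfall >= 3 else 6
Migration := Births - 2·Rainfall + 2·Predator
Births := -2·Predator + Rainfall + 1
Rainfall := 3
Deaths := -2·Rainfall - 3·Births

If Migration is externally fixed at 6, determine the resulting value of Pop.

-17

The intervention breaks the incoming arrows to Migration: Migration := Births - 2·Rainfall + 2·Predator no longer applies, and Migration = 6.
Predator = 5 if Rainfall >= 3 else 6  [with Rainfall=3]  = 5
Births = -2·Predator + Rainfall + 1  [with Predator=5, Rainfall=3]  = -6
Pop = -Migration + 2·Births + 1  [with Migration=6, Births=-6]  = -17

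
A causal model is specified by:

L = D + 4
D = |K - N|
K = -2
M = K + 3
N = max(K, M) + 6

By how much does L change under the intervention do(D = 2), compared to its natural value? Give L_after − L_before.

Intervening sets D = 2 and removes its equation (D = |K - N|).
L = D + 4  [with D=2]  = 6
Without intervention: M = K + 3  [with K=-2]  = 1; N = max(K, M) + 6  [with K=-2, M=1]  = 7; D = |K - N|  [with K=-2, N=7]  = 9; L = D + 4  [with D=9]  = 13.
Change = 6 − 13 = -7.

-7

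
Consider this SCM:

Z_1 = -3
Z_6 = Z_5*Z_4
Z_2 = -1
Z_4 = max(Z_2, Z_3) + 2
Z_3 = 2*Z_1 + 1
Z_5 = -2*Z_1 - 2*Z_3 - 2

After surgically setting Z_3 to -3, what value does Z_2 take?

Under do(Z_3=-3), the mechanism Z_3 = 2*Z_1 + 1 is discarded; Z_3 is fixed at -3.
Since Z_2 is not a descendant of the intervened variable, it is unaffected.

-1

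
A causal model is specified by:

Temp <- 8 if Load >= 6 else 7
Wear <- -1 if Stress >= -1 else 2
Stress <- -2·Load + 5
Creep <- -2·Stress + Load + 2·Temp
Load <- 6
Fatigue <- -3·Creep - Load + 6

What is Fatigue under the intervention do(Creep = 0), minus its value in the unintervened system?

108

Under do(Creep=0), the mechanism Creep <- -2·Stress + Load + 2·Temp is discarded; Creep is fixed at 0.
Fatigue = -3·Creep - Load + 6  [with Creep=0, Load=6]  = 0
Without intervention: Stress = -2·Load + 5  [with Load=6]  = -7; Temp = 8 if Load >= 6 else 7  [with Load=6]  = 8; Creep = -2·Stress + Load + 2·Temp  [with Stress=-7, Load=6, Temp=8]  = 36; Fatigue = -3·Creep - Load + 6  [with Creep=36, Load=6]  = -108.
Change = 0 − (-108) = 108.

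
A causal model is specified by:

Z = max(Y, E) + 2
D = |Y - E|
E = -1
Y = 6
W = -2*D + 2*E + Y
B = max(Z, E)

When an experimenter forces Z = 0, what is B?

0

Under do(Z=0), the mechanism Z = max(Y, E) + 2 is discarded; Z is fixed at 0.
B = max(Z, E)  [with Z=0, E=-1]  = 0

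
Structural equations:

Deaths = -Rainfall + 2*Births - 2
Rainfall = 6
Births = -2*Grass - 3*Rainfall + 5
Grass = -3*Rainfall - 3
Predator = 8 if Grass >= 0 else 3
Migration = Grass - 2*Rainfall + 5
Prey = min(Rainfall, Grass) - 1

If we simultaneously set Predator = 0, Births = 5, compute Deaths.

The joint intervention fixes Predator = 0, Births = 5, removing each variable's own equation.
Deaths = -Rainfall + 2*Births - 2  [with Rainfall=6, Births=5]  = 2

2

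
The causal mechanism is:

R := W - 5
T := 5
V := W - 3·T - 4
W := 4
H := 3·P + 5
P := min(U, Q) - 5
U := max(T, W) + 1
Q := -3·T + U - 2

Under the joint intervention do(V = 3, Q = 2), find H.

The joint intervention fixes V = 3, Q = 2, removing each variable's own equation.
U = max(T, W) + 1  [with T=5, W=4]  = 6
P = min(U, Q) - 5  [with U=6, Q=2]  = -3
H = 3·P + 5  [with P=-3]  = -4

-4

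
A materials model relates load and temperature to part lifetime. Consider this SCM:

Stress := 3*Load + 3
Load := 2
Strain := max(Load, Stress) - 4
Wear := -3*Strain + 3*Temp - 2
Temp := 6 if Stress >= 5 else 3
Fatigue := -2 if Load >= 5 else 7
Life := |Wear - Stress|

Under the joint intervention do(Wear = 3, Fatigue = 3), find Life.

6

Under do(Wear = 3, Fatigue = 3), each intervened variable's structural equation is replaced by its fixed value.
Stress = 3*Load + 3  [with Load=2]  = 9
Life = |Wear - Stress|  [with Wear=3, Stress=9]  = 6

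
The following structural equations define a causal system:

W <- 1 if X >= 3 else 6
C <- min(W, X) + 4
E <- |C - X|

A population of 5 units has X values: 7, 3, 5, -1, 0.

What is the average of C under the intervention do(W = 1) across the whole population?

The intervention sets W=1 in all 5 units regardless of X. Recomputing C per unit gives 5, 5, 5, 3, 4; average 4.4.

4.4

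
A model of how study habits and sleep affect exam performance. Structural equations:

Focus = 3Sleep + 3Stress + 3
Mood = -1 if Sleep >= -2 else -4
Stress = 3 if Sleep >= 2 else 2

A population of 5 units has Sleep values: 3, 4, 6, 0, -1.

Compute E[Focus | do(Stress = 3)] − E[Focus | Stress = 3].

The intervention sets Stress=3 in all 5 units regardless of Sleep. Recomputing Focus per unit gives 21, 24, 30, 12, 9; average 19.2.
Observing Stress=3 restricts to units where Stress's equation naturally yields 3: Sleep ∈ {3, 4, 6}. In that subpopulation Focus = 21, 24, 30, mean 25.
Difference = 19.2 − 25 = -5.8.

-5.8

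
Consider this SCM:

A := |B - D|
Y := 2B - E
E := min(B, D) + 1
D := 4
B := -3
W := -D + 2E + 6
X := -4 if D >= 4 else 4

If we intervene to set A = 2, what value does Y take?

The intervention breaks the incoming arrows to A: A := |B - D| no longer applies, and A = 2.
No directed path runs from A to Y, so Y keeps its natural value.
E = min(B, D) + 1  [with B=-3, D=4]  = -2
Y = 2B - E  [with B=-3, E=-2]  = -4

-4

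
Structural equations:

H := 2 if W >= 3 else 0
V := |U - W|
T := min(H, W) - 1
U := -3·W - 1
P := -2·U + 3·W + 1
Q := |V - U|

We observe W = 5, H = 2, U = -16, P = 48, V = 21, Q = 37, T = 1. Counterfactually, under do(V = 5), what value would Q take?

21

The intervention breaks the incoming arrows to V: V := |U - W| no longer applies, and V = 5.
U = -3·W - 1  [with W=5]  = -16
Q = |V - U|  [with V=5, U=-16]  = 21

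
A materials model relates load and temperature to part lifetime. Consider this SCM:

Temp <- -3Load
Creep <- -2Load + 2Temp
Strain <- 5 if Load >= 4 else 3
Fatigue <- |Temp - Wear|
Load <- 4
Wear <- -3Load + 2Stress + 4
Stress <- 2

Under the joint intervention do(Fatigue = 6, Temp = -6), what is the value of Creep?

-20

Under do(Fatigue = 6, Temp = -6), each intervened variable's structural equation is replaced by its fixed value.
Creep = -2Load + 2Temp  [with Load=4, Temp=-6]  = -20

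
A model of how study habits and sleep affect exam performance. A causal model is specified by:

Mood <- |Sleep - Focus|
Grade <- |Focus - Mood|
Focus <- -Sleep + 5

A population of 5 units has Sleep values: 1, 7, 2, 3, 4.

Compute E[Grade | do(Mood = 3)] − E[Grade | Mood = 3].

0.3

do(Mood=3) breaks Mood's dependence on Sleep. With Mood=3 fixed, Grade across the units is 1, 5, 0, 1, 2, mean 1.8.
Conditioning on Mood=3 selects the 2 unit(s) with Sleep ∈ {1, 4}. Their Grade values: 1, 2. Mean = 1.5.
Difference = 1.8 − 1.5 = 0.3.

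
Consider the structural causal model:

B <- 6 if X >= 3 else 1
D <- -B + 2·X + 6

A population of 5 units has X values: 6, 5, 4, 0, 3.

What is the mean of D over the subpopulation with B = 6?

Observing B=6 restricts to units where B's equation naturally yields 6: X ∈ {6, 5, 4, 3}. In that subpopulation D = 12, 10, 8, 6, mean 9.

9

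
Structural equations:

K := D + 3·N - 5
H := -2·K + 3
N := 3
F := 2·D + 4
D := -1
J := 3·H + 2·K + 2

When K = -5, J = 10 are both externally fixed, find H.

The joint intervention fixes K = -5, J = 10, removing each variable's own equation.
H = -2·K + 3  [with K=-5]  = 13

13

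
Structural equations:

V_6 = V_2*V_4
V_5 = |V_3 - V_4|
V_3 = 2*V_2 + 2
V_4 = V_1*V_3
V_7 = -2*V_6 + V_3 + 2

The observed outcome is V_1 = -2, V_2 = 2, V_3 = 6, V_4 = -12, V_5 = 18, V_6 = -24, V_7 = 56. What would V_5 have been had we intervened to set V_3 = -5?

15

do(V_3=-5) replaces the equation V_3 = 2*V_2 + 2 with the constant V_3 = -5.
V_4 = V_1*V_3  [with V_1=-2, V_3=-5]  = 10
V_5 = |V_3 - V_4|  [with V_3=-5, V_4=10]  = 15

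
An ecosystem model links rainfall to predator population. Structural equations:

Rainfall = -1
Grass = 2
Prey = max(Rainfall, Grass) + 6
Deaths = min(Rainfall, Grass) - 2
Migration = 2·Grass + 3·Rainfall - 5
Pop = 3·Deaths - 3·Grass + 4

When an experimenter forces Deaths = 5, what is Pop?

13

Under do(Deaths=5), the mechanism Deaths = min(Rainfall, Grass) - 2 is discarded; Deaths is fixed at 5.
Pop = 3·Deaths - 3·Grass + 4  [with Deaths=5, Grass=2]  = 13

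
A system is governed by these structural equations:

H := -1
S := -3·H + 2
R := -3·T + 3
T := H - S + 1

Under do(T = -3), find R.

12

The intervention breaks the incoming arrows to T: T := H - S + 1 no longer applies, and T = -3.
R = -3·T + 3  [with T=-3]  = 12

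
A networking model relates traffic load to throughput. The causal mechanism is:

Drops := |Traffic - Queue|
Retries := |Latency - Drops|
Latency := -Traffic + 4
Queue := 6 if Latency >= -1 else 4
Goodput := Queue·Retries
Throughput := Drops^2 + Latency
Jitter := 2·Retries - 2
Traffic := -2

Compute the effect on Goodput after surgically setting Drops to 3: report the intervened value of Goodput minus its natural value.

do(Drops=3) replaces the equation Drops := |Traffic - Queue| with the constant Drops = 3.
Latency = -Traffic + 4  [with Traffic=-2]  = 6
Queue = 6 if Latency >= -1 else 4  [with Latency=6]  = 6
Retries = |Latency - Drops|  [with Latency=6, Drops=3]  = 3
Goodput = Queue·Retries  [with Queue=6, Retries=3]  = 18
Without intervention: Latency = -Traffic + 4  [with Traffic=-2]  = 6; Queue = 6 if Latency >= -1 else 4  [with Latency=6]  = 6; Drops = |Traffic - Queue|  [with Traffic=-2, Queue=6]  = 8; Retries = |Latency - Drops|  [with Latency=6, Drops=8]  = 2; Goodput = Queue·Retries  [with Queue=6, Retries=2]  = 12.
Change = 18 − 12 = 6.

6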